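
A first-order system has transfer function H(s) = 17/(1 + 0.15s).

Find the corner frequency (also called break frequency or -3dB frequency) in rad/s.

Corner frequency = 1/τ = 1/0.15 = 6.667 rad/s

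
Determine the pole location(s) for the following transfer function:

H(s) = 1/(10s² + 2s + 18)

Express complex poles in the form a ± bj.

Discriminant = 2² - 4×10×18 = 4 - 720 = -716 < 0, so the poles are a complex conjugate pair s = (-2 ± j√716)/(2×10). Real part = -2/(2×10) = -2/20 = -0.1; imaginary part = ±√716/(2×10) ≈ 1.3379. Poles: s = -0.1 ± 1.3379j.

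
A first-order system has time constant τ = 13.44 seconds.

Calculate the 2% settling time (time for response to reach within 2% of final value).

For first-order system, 2% settling time ≈ 4τ = 4 × 13.44 = 53.76 s.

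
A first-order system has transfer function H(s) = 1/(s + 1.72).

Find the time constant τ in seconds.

For H(s) = 1/(s + 1/τ), the pole is at -1/τ = -1.72, so τ = 1/1.72 = 0.5814 s.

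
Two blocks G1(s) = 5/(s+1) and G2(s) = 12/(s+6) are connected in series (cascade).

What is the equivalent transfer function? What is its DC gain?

Series: multiply transfer functions. G_eq = 5/(s+1) × 12/(s+6) = 60/((s+1)(s+6)). DC gain = 60/(1×6) = 10.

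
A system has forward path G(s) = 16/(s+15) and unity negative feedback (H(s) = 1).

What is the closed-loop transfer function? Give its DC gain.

T(s) = G/(1+GH) = [16/(s+15)] / [1 + 16/(s+15)] = 16/(s+15+16) = 16/(s+31). DC gain = 16/31 = 0.5161.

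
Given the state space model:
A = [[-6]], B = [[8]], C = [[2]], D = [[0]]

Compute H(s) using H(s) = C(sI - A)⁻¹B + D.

(sI - A)⁻¹ = 1/(s + 6). H(s) = 2 × 8/(s + 6) + 0 = 16/(s + 6).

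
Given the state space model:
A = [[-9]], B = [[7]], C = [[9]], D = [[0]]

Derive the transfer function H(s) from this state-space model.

(sI - A)⁻¹ = 1/(s + 9). H(s) = 9 × 7/(s + 9) + 0 = 63/(s + 9).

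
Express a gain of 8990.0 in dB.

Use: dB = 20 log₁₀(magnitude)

dB = 20 log₁₀(8990.0) = 79.1 dB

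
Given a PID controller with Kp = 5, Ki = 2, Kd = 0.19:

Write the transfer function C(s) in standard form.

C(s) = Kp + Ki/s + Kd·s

Substituting values: C(s) = 5 + 2/s + 0.19s = (0.19s² + 5s + 2)/s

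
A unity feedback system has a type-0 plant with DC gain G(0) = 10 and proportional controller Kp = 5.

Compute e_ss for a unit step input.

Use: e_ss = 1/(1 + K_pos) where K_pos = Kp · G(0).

K_pos = Kp · G(0) = 5 × 10 = 50. e_ss = 1/(1 + 50) = 0.0196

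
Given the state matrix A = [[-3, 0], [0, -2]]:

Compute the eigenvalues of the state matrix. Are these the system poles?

For diagonal matrix, eigenvalues are diagonal entries: λ₁ = -3, λ₂ = -2. Eigenvalues of A = system poles.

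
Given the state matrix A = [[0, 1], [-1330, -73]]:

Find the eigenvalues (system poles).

det(A - λI) = λ² - (-73)λ + 1330 = (λ - (-35))(λ - (-38)). Eigenvalues: -35, -38.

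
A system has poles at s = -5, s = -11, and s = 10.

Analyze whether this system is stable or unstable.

Pole(s) at s = 10 are not in the left half-plane. System is unstable.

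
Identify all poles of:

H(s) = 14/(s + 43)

Pole is where denominator = 0: s + 43 = 0, so s = -43.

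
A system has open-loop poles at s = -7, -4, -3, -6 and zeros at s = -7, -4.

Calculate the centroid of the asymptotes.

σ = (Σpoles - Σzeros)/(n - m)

σ = (Σpoles - Σzeros)/(n - m) = (-20 - (-11))/(4 - 2) = -9/2 = -4.5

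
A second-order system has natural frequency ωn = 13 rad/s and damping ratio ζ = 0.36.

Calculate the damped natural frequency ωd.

ωd = ωn√(1 - ζ²) = 13√(1 - 0.36²) = 12.13 rad/s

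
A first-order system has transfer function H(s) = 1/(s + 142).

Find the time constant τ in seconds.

For H(s) = 1/(s + 1/τ), the pole is at -1/τ = -142, so τ = 1/142 = 0.0070 s.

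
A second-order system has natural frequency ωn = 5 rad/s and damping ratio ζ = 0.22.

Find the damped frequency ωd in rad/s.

ωd = ωn√(1 - ζ²) = 5√(1 - 0.22²) = 4.88 rad/s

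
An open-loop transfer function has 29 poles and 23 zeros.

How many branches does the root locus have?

Root locus has n branches where n = number of poles = 29.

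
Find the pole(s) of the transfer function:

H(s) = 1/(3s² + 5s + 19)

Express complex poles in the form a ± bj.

Discriminant = 5² - 4×3×19 = 25 - 228 = -203 < 0, so the poles are a complex conjugate pair s = (-5 ± j√203)/(2×3). Real part = -5/(2×3) = -5/6 ≈ -0.8333; imaginary part = ±√203/(2×3) ≈ 2.3746. Poles: s = -0.8333 ± 2.3746j.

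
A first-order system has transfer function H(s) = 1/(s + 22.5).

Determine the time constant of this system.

For H(s) = 1/(s + 1/τ), the pole is at -1/τ = -22.5, so τ = 1/22.5 = 0.0444 s.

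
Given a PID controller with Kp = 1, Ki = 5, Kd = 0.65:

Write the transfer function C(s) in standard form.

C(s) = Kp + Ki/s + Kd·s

Substituting values: C(s) = 1 + 5/s + 0.65s = (0.65s² + s + 5)/s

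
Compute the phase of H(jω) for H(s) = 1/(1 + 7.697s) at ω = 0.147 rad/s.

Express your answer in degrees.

Phase = -arctan(ωτ) = -arctan(0.147 × 7.697) = -48.5°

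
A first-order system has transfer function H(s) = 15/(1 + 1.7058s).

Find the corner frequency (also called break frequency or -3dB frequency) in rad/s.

Corner frequency = 1/τ = 1/1.7058 = 0.586 rad/s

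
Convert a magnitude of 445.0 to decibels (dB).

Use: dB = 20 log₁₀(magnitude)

dB = 20 log₁₀(445.0) = 53.0 dB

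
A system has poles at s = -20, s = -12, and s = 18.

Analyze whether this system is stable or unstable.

Pole(s) at s = 18 are not in the left half-plane. System is unstable.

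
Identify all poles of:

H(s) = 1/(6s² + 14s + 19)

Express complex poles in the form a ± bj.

Discriminant = 14² - 4×6×19 = 196 - 456 = -260 < 0, so the poles are a complex conjugate pair s = (-14 ± j√260)/(2×6). Real part = -14/(2×6) = -14/12 ≈ -1.1667; imaginary part = ±√260/(2×6) ≈ 1.3437. Poles: s = -1.1667 ± 1.3437j.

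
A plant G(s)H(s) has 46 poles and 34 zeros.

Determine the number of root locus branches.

Root locus has n branches where n = number of poles = 46.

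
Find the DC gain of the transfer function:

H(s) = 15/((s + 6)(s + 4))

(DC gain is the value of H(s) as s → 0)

DC gain = H(0) = 15/(6 × 4) = 15/24 = 0.625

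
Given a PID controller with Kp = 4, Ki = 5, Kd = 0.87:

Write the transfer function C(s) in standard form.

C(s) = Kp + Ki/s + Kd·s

Substituting values: C(s) = 4 + 5/s + 0.87s = (0.87s² + 4s + 5)/s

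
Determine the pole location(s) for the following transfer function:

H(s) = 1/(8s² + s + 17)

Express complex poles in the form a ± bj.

Discriminant = 1² - 4×8×17 = 1 - 544 = -543 < 0, so the poles are a complex conjugate pair s = (-1 ± j√543)/(2×8). Real part = -1/(2×8) = -1/16 = -0.0625; imaginary part = ±√543/(2×8) ≈ 1.4564. Poles: s = -0.0625 ± 1.4564j.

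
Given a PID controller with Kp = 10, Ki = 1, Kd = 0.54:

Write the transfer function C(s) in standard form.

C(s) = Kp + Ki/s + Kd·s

Substituting values: C(s) = 10 + 1/s + 0.54s = (0.54s² + 10s + 1)/s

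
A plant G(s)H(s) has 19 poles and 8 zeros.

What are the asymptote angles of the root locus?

n - m = 19 - 8 = 11. Angles: θk = (2k + 1)·180°/11 = 16.36°, 49.09°, 81.82°, 114.55°, 147.27°, 180°, 212.73°, 245.45°, 278.18°, 310.91°, 343.64°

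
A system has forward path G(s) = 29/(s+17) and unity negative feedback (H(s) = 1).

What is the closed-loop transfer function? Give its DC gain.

T(s) = G/(1+GH) = [29/(s+17)] / [1 + 29/(s+17)] = 29/(s+17+29) = 29/(s+46). DC gain = 29/46 = 0.6304.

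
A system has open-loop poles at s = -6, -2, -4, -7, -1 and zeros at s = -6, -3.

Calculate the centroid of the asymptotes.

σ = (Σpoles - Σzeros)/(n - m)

σ = (Σpoles - Σzeros)/(n - m) = (-20 - (-9))/(5 - 2) = -11/3 = -3.67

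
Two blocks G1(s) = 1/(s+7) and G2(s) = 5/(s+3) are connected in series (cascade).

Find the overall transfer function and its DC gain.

Series: multiply transfer functions. G_eq = 1/(s+7) × 5/(s+3) = 5/((s+7)(s+3)). DC gain = 5/(7×3) = 0.2381.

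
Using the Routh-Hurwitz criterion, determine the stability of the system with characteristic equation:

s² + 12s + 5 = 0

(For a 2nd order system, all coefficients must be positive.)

Coefficients: 1, 12, 5. All positive, so system is stable.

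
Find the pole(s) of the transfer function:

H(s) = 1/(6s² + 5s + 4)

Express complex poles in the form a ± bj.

Discriminant = 5² - 4×6×4 = 25 - 96 = -71 < 0, so the poles are a complex conjugate pair s = (-5 ± j√71)/(2×6). Real part = -5/(2×6) = -5/12 ≈ -0.4167; imaginary part = ±√71/(2×6) ≈ 0.7022. Poles: s = -0.4167 ± 0.7022j.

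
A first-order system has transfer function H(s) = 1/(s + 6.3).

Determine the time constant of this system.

For H(s) = 1/(s + 1/τ), the pole is at -1/τ = -6.3, so τ = 1/6.3 = 0.1587 s.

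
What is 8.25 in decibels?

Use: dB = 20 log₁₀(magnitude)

dB = 20 log₁₀(8.25) = 18.3 dB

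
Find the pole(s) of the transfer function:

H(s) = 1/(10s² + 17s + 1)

Discriminant = 17² - 4×10×1 = 289 - 40 = 249 > 0, so two distinct real poles. Using quadratic formula: s = (-17 ± √249)/(2×10) = (-17 ± √249)/20, with √249 ≈ 15.7797. s₁ ≈ -0.0610, s₂ ≈ -1.6390. Poles: s₁ = -0.0610, s₂ = -1.6390.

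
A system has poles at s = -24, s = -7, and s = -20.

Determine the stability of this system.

All poles are in the left half-plane. System is stable.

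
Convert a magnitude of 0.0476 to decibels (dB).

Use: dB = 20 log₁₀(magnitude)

dB = 20 log₁₀(0.0476) = -26.4 dB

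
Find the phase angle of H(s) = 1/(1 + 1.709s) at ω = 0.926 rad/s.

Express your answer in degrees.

Phase = -arctan(ωτ) = -arctan(0.926 × 1.709) = -57.7°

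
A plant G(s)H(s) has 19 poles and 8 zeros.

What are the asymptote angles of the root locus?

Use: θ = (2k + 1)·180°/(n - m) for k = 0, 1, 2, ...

n - m = 19 - 8 = 11. Angles: θk = (2k + 1)·180°/11 = 16.36°, 49.09°, 81.82°, 114.55°, 147.27°, 180°, 212.73°, 245.45°, 278.18°, 310.91°, 343.64°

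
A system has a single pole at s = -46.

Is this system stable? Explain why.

Pole at s = -46 is in the left half-plane. Stable.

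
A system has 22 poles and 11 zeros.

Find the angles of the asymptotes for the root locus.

n - m = 22 - 11 = 11. Angles: θk = (2k + 1)·180°/11 = 16.36°, 49.09°, 81.82°, 114.55°, 147.27°, 180°, 212.73°, 245.45°, 278.18°, 310.91°, 343.64°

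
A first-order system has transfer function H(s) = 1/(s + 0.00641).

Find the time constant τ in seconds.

For H(s) = 1/(s + 1/τ), the pole is at -1/τ = -0.00641, so τ = 1/0.00641 = 156 s.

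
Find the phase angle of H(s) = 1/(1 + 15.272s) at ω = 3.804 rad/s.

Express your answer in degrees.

Phase = -arctan(ωτ) = -arctan(3.804 × 15.272) = -89.0°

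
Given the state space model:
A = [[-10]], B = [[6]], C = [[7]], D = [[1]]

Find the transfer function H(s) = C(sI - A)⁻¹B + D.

(sI - A)⁻¹ = 1/(s + 10). H(s) = 7×6/(s + 10) + 1 = (s + 52)/(s + 10).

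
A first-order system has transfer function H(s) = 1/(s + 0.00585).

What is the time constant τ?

For H(s) = 1/(s + 1/τ), the pole is at -1/τ = -0.00585, so τ = 1/0.00585 = 170.9 s.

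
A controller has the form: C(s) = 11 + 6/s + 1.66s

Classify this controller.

This is a Proportional-Integral-Derivative (PID) controller.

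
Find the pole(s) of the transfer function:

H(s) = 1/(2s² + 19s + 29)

Discriminant = 19² - 4×2×29 = 361 - 232 = 129 > 0, so two distinct real poles. Using quadratic formula: s = (-19 ± √129)/(2×2) = (-19 ± √129)/4, with √129 ≈ 11.3578. s₁ ≈ -1.9105, s₂ ≈ -7.5895. Poles: s₁ = -1.9105, s₂ = -7.5895.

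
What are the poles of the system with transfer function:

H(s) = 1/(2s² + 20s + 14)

Discriminant = 20² - 4×2×14 = 400 - 112 = 288 > 0, so two distinct real poles. Using quadratic formula: s = (-20 ± √288)/(2×2) = (-20 ± √288)/4, with √288 ≈ 16.9706. s₁ ≈ -0.7574, s₂ ≈ -9.2426. Poles: s₁ = -0.7574, s₂ = -9.2426.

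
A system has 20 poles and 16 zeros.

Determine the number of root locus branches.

Root locus has n branches where n = number of poles = 20.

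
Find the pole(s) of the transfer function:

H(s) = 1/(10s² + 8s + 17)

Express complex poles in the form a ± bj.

Discriminant = 8² - 4×10×17 = 64 - 680 = -616 < 0, so the poles are a complex conjugate pair s = (-8 ± j√616)/(2×10). Real part = -8/(2×10) = -8/20 = -0.4; imaginary part = ±√616/(2×10) ≈ 1.2410. Poles: s = -0.4 ± 1.2410j.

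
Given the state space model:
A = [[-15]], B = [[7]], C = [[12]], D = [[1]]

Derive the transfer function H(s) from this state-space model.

(sI - A)⁻¹ = 1/(s + 15). H(s) = 12×7/(s + 15) + 1 = (s + 99)/(s + 15).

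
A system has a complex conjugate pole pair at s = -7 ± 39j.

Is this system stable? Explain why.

Real part of poles is -7 (< 0, left half-plane). Stable.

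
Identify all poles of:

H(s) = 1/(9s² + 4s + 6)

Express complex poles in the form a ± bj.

Discriminant = 4² - 4×9×6 = 16 - 216 = -200 < 0, so the poles are a complex conjugate pair s = (-4 ± j√200)/(2×9). Real part = -4/(2×9) = -4/18 ≈ -0.2222; imaginary part = ±√200/(2×9) ≈ 0.7857. Poles: s = -0.2222 ± 0.7857j.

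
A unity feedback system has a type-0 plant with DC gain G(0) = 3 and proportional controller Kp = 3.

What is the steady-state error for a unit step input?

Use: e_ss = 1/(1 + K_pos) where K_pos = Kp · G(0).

K_pos = Kp · G(0) = 3 × 3 = 9. e_ss = 1/(1 + 9) = 0.1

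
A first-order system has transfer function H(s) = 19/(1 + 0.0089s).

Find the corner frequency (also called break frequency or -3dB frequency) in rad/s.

Corner frequency = 1/τ = 1/0.0089 = 112.36 rad/s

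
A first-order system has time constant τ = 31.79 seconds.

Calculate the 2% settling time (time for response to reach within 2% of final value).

For first-order system, 2% settling time ≈ 4τ = 4 × 31.79 = 127.16 s.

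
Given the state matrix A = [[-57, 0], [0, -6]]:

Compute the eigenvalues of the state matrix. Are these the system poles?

For diagonal matrix, eigenvalues are diagonal entries: λ₁ = -57, λ₂ = -6. Eigenvalues of A = system poles.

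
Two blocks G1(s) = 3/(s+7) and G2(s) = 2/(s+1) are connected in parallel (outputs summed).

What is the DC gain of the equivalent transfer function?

Parallel: G_eq = G1 + G2. DC gain = G1(0) + G2(0) = 3/7 + 2/1 = 0.4286 + 2 = 2.4286.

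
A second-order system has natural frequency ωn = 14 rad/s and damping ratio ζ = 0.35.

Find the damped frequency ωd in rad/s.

ωd = ωn√(1 - ζ²) = 14√(1 - 0.35²) = 13.11 rad/s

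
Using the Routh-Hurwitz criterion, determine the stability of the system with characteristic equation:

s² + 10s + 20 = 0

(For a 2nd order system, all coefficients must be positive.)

Coefficients: 1, 10, 20. All positive, so system is stable.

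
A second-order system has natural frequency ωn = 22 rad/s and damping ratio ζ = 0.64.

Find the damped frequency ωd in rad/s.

ωd = ωn√(1 - ζ²) = 22√(1 - 0.64²) = 16.9 rad/s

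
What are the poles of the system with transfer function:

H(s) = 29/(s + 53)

Pole is where denominator = 0: s + 53 = 0, so s = -53.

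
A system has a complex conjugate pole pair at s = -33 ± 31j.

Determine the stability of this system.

Real part of poles is -33 (< 0, left half-plane). Stable.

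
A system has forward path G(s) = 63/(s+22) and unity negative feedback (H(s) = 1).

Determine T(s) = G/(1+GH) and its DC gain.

T(s) = G/(1+GH) = [63/(s+22)] / [1 + 63/(s+22)] = 63/(s+22+63) = 63/(s+85). DC gain = 63/85 = 0.7412.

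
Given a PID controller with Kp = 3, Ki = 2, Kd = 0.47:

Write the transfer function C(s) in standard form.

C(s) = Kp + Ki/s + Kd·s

Substituting values: C(s) = 3 + 2/s + 0.47s = (0.47s² + 3s + 2)/s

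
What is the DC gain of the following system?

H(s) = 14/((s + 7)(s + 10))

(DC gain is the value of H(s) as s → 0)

DC gain = H(0) = 14/(7 × 10) = 14/70 = 0.2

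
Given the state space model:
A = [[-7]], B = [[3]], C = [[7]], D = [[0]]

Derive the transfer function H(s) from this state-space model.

(sI - A)⁻¹ = 1/(s + 7). H(s) = 7 × 3/(s + 7) + 0 = 21/(s + 7).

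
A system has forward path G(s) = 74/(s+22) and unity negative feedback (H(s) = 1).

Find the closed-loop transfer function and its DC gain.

T(s) = G/(1+GH) = [74/(s+22)] / [1 + 74/(s+22)] = 74/(s+22+74) = 74/(s+96). DC gain = 74/96 = 0.7708.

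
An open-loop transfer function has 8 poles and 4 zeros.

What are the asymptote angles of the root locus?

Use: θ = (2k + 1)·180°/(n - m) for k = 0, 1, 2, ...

n - m = 8 - 4 = 4. Angles: θk = (2k + 1)·180°/4 = 45°, 135°, 225°, 315°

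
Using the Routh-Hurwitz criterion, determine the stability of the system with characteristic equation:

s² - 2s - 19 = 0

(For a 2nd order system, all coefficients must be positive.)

Coefficients: 1, -2, -19. b=-2, c=-19 not positive, so system is unstable.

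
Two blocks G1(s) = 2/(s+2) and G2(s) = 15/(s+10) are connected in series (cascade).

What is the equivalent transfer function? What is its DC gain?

Series: multiply transfer functions. G_eq = 2/(s+2) × 15/(s+10) = 30/((s+2)(s+10)). DC gain = 30/(2×10) = 1.5.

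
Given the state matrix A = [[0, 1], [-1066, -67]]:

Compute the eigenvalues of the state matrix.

det(A - λI) = λ² - (-67)λ + 1066 = (λ - (-26))(λ - (-41)). Eigenvalues: -26, -41.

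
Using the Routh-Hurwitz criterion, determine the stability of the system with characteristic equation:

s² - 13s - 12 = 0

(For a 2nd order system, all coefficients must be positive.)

Coefficients: 1, -13, -12. b=-13, c=-12 not positive, so system is unstable.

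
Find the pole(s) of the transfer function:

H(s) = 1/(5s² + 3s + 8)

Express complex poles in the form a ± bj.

Discriminant = 3² - 4×5×8 = 9 - 160 = -151 < 0, so the poles are a complex conjugate pair s = (-3 ± j√151)/(2×5). Real part = -3/(2×5) = -3/10 = -0.3; imaginary part = ±√151/(2×5) ≈ 1.2288. Poles: s = -0.3 ± 1.2288j.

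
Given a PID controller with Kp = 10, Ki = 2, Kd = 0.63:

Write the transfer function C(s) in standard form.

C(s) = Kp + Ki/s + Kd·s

Substituting values: C(s) = 10 + 2/s + 0.63s = (0.63s² + 10s + 2)/s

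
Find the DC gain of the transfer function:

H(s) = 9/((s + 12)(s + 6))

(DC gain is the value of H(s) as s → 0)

DC gain = H(0) = 9/(12 × 6) = 9/72 = 0.125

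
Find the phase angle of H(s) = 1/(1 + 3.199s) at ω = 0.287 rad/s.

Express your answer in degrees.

Phase = -arctan(ωτ) = -arctan(0.287 × 3.199) = -42.6°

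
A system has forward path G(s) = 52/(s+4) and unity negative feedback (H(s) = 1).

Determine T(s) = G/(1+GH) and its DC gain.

T(s) = G/(1+GH) = [52/(s+4)] / [1 + 52/(s+4)] = 52/(s+4+52) = 52/(s+56). DC gain = 52/56 = 0.9286.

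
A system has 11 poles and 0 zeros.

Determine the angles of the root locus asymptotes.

n - m = 11 - 0 = 11. Angles: θk = (2k + 1)·180°/11 = 16.36°, 49.09°, 81.82°, 114.55°, 147.27°, 180°, 212.73°, 245.45°, 278.18°, 310.91°, 343.64°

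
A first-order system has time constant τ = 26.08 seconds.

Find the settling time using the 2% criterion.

For first-order system, 2% settling time ≈ 4τ = 4 × 26.08 = 104.32 s.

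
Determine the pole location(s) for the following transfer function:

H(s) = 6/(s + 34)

Pole is where denominator = 0: s + 34 = 0, so s = -34.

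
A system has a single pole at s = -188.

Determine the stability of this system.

Pole at s = -188 is in the left half-plane. Stable.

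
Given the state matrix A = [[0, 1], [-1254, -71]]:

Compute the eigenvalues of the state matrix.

det(A - λI) = λ² - (-71)λ + 1254 = (λ - (-38))(λ - (-33)). Eigenvalues: -38, -33.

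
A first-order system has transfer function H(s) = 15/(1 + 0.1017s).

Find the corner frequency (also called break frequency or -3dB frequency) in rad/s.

Corner frequency = 1/τ = 1/0.1017 = 9.833 rad/s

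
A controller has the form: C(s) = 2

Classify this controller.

This is a Proportional (P) controller.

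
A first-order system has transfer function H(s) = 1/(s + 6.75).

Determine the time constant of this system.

For H(s) = 1/(s + 1/τ), the pole is at -1/τ = -6.75, so τ = 1/6.75 = 0.1481 s.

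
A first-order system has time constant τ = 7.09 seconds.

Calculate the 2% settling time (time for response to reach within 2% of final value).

For first-order system, 2% settling time ≈ 4τ = 4 × 7.09 = 28.36 s.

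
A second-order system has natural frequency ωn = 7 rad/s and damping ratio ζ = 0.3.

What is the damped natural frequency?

ωd = ωn√(1 - ζ²) = 7√(1 - 0.3²) = 6.68 rad/s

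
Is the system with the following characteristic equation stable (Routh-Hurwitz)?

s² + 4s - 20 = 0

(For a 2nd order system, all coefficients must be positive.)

Coefficients: 1, 4, -20. c=-20 not positive, so system is unstable.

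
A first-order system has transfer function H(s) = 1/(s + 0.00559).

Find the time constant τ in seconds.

For H(s) = 1/(s + 1/τ), the pole is at -1/τ = -0.00559, so τ = 1/0.00559 = 178.9 s.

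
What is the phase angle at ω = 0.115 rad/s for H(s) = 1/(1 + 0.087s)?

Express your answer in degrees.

Phase = -arctan(ωτ) = -arctan(0.115 × 0.087) = -0.6°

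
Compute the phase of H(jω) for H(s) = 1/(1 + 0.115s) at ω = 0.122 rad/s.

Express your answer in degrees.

Phase = -arctan(ωτ) = -arctan(0.122 × 0.115) = -0.8°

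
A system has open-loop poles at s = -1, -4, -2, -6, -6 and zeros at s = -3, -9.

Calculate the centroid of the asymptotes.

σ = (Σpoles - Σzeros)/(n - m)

σ = (Σpoles - Σzeros)/(n - m) = (-19 - (-12))/(5 - 2) = -7/3 = -2.33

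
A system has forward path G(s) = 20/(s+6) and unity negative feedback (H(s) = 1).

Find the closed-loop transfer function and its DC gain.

T(s) = G/(1+GH) = [20/(s+6)] / [1 + 20/(s+6)] = 20/(s+6+20) = 20/(s+26). DC gain = 20/26 = 0.7692.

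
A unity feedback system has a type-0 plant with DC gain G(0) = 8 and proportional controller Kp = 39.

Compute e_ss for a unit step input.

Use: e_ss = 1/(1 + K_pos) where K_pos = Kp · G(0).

K_pos = Kp · G(0) = 39 × 8 = 312. e_ss = 1/(1 + 312) = 0.0032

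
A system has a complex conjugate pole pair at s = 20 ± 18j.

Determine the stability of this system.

Real part of poles is 20 (> 0, right half-plane). Unstable.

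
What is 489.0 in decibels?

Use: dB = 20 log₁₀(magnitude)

dB = 20 log₁₀(489.0) = 53.8 dB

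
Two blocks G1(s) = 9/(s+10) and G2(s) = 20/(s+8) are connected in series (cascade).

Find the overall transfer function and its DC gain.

Series: multiply transfer functions. G_eq = 9/(s+10) × 20/(s+8) = 180/((s+10)(s+8)). DC gain = 180/(10×8) = 2.25.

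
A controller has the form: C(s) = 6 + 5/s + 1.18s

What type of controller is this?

This is a Proportional-Integral-Derivative (PID) controller.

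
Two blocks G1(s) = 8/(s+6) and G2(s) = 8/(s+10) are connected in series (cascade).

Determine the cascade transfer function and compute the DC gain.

Series: multiply transfer functions. G_eq = 8/(s+6) × 8/(s+10) = 64/((s+6)(s+10)). DC gain = 64/(6×10) = 1.0667.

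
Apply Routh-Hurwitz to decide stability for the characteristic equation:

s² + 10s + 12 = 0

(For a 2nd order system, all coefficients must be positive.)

Coefficients: 1, 10, 12. All positive, so system is stable.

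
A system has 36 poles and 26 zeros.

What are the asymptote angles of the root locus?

n - m = 36 - 26 = 10. Angles: θk = (2k + 1)·180°/10 = 18°, 54°, 90°, 126°, 162°, 198°, 234°, 270°, 306°, 342°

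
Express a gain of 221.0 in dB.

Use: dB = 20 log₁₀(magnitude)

dB = 20 log₁₀(221.0) = 46.9 dB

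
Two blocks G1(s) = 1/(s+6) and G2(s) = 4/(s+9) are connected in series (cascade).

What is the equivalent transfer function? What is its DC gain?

Series: multiply transfer functions. G_eq = 1/(s+6) × 4/(s+9) = 4/((s+6)(s+9)). DC gain = 4/(6×9) = 0.0741.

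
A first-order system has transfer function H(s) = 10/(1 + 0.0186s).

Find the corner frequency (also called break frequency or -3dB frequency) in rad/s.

Corner frequency = 1/τ = 1/0.0186 = 53.763 rad/s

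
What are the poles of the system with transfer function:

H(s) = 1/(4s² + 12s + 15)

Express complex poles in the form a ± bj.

Discriminant = 12² - 4×4×15 = 144 - 240 = -96 < 0, so the poles are a complex conjugate pair s = (-12 ± j√96)/(2×4). Real part = -12/(2×4) = -12/8 = -1.5; imaginary part = ±√96/(2×4) ≈ 1.2247. Poles: s = -1.5 ± 1.2247j.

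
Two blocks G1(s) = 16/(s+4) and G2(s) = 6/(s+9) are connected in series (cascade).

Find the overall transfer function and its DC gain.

Series: multiply transfer functions. G_eq = 16/(s+4) × 6/(s+9) = 96/((s+4)(s+9)). DC gain = 96/(4×9) = 2.6667.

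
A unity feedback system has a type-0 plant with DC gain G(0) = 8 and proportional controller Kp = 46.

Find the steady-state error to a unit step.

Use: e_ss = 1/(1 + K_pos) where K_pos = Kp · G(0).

K_pos = Kp · G(0) = 46 × 8 = 368. e_ss = 1/(1 + 368) = 0.0027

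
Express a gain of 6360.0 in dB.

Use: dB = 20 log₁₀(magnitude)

dB = 20 log₁₀(6360.0) = 76.1 dB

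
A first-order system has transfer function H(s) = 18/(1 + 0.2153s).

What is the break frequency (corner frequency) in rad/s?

Corner frequency = 1/τ = 1/0.2153 = 4.645 rad/s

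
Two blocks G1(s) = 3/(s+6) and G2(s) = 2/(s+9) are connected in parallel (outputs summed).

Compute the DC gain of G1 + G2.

Parallel: G_eq = G1 + G2. DC gain = G1(0) + G2(0) = 3/6 + 2/9 = 0.5 + 0.2222 = 0.7222.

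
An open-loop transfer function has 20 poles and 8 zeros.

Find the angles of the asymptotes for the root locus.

n - m = 20 - 8 = 12. Angles: θk = (2k + 1)·180°/12 = 15°, 45°, 75°, 105°, 135°, 165°, 195°, 225°, 255°, 285°, 315°, 345°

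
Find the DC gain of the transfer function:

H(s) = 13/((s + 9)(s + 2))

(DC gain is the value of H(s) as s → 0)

DC gain = H(0) = 13/(9 × 2) = 13/18 = 0.7222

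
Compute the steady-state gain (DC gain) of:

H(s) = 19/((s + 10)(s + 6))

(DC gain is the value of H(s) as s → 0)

DC gain = H(0) = 19/(10 × 6) = 19/60 = 0.3167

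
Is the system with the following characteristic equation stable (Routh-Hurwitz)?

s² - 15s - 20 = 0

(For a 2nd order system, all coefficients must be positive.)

Coefficients: 1, -15, -20. b=-15, c=-20 not positive, so system is unstable.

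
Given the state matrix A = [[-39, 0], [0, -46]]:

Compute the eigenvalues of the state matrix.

For diagonal matrix, eigenvalues are diagonal entries: λ₁ = -39, λ₂ = -46.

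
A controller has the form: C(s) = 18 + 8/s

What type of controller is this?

This is a Proportional-Integral (PI) controller.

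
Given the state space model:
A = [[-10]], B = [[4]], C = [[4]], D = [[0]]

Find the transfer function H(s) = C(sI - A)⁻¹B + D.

(sI - A)⁻¹ = 1/(s + 10). H(s) = 4 × 4/(s + 10) + 0 = 16/(s + 10).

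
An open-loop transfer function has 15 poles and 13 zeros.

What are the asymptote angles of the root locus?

n - m = 15 - 13 = 2. Angles: θk = (2k + 1)·180°/2 = 90°, 270°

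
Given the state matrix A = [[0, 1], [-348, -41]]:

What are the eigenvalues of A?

det(A - λI) = λ² - (-41)λ + 348 = (λ - (-12))(λ - (-29)). Eigenvalues: -12, -29.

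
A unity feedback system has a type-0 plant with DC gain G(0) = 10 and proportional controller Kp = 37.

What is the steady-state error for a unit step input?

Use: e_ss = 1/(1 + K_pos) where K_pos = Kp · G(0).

K_pos = Kp · G(0) = 37 × 10 = 370. e_ss = 1/(1 + 370) = 0.0027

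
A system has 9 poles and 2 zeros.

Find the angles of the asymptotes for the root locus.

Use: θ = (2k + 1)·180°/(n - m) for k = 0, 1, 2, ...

n - m = 9 - 2 = 7. Angles: θk = (2k + 1)·180°/7 = 25.71°, 77.14°, 128.57°, 180°, 231.43°, 282.86°, 334.29°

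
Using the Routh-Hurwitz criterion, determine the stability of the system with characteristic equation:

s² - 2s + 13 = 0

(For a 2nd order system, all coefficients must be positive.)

Coefficients: 1, -2, 13. b=-2 not positive, so system is unstable.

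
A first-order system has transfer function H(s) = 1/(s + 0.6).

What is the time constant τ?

For H(s) = 1/(s + 1/τ), the pole is at -1/τ = -0.6, so τ = 1/0.6 = 1.6667 s.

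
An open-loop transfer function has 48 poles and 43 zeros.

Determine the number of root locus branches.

Root locus has n branches where n = number of poles = 48.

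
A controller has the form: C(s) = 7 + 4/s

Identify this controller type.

This is a Proportional-Integral (PI) controller.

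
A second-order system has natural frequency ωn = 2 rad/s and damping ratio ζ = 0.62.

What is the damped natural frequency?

ωd = ωn√(1 - ζ²) = 2√(1 - 0.62²) = 1.57 rad/s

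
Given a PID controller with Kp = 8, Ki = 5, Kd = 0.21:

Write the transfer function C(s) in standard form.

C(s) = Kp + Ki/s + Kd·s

Substituting values: C(s) = 8 + 5/s + 0.21s = (0.21s² + 8s + 5)/s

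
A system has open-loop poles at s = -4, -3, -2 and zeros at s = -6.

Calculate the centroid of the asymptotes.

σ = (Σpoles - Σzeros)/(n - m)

σ = (Σpoles - Σzeros)/(n - m) = (-9 - (-6))/(3 - 1) = -3/2 = -1.5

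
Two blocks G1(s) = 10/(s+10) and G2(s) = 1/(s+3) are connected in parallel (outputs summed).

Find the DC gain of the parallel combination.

Parallel: G_eq = G1 + G2. DC gain = G1(0) + G2(0) = 10/10 + 1/3 = 1 + 0.3333 = 1.3333.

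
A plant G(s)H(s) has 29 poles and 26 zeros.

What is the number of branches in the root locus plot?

Root locus has n branches where n = number of poles = 29.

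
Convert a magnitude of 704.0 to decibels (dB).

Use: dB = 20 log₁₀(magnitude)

dB = 20 log₁₀(704.0) = 57.0 dB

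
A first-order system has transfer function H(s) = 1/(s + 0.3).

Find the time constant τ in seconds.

For H(s) = 1/(s + 1/τ), the pole is at -1/τ = -0.3, so τ = 1/0.3 = 3.3333 s.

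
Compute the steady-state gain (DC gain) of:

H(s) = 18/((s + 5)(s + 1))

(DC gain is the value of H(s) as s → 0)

DC gain = H(0) = 18/(5 × 1) = 18/5 = 3.6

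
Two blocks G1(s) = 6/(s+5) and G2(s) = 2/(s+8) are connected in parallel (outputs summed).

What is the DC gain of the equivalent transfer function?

Parallel: G_eq = G1 + G2. DC gain = G1(0) + G2(0) = 6/5 + 2/8 = 1.2 + 0.25 = 1.45.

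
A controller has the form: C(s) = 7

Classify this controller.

This is a Proportional (P) controller.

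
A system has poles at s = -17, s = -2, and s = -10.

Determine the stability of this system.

All poles are in the left half-plane. System is stable.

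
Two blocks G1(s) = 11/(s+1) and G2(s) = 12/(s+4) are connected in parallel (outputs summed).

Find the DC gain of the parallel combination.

Parallel: G_eq = G1 + G2. DC gain = G1(0) + G2(0) = 11/1 + 12/4 = 11 + 3 = 14.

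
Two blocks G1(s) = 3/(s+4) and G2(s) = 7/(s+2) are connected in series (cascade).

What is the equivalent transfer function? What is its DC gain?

Series: multiply transfer functions. G_eq = 3/(s+4) × 7/(s+2) = 21/((s+4)(s+2)). DC gain = 21/(4×2) = 2.625.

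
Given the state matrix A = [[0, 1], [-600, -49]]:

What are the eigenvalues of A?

det(A - λI) = λ² - (-49)λ + 600 = (λ - (-25))(λ - (-24)). Eigenvalues: -25, -24.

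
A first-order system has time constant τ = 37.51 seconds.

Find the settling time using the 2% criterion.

For first-order system, 2% settling time ≈ 4τ = 4 × 37.51 = 150.04 s.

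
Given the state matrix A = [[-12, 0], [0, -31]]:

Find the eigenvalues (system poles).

For diagonal matrix, eigenvalues are diagonal entries: λ₁ = -12, λ₂ = -31.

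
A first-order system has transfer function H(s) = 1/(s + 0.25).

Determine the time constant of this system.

For H(s) = 1/(s + 1/τ), the pole is at -1/τ = -0.25, so τ = 1/0.25 = 4 s.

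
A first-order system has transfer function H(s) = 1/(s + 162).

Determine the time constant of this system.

For H(s) = 1/(s + 1/τ), the pole is at -1/τ = -162, so τ = 1/162 = 0.0062 s.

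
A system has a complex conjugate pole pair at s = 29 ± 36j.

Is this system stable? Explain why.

Real part of poles is 29 (> 0, right half-plane). Unstable.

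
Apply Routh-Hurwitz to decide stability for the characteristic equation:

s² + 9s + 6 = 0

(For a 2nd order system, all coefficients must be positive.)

Coefficients: 1, 9, 6. All positive, so system is stable.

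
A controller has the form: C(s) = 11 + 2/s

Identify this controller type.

This is a Proportional-Integral (PI) controller.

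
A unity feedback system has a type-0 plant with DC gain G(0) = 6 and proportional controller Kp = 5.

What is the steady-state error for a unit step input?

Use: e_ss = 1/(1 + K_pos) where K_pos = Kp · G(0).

K_pos = Kp · G(0) = 5 × 6 = 30. e_ss = 1/(1 + 30) = 0.0323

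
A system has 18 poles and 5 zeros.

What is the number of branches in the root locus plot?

Root locus has n branches where n = number of poles = 18.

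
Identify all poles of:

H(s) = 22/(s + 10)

Pole is where denominator = 0: s + 10 = 0, so s = -10.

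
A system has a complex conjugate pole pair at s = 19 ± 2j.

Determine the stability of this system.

Real part of poles is 19 (> 0, right half-plane). Unstable.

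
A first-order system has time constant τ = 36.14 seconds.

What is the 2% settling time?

For first-order system, 2% settling time ≈ 4τ = 4 × 36.14 = 144.56 s.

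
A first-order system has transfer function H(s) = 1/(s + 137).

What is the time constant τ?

For H(s) = 1/(s + 1/τ), the pole is at -1/τ = -137, so τ = 1/137 = 0.0073 s.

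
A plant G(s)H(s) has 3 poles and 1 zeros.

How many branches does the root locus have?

Root locus has n branches where n = number of poles = 3.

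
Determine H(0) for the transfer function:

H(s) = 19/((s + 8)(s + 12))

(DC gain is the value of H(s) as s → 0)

DC gain = H(0) = 19/(8 × 12) = 19/96 = 0.1979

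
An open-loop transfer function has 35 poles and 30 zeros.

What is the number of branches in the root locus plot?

Root locus has n branches where n = number of poles = 35.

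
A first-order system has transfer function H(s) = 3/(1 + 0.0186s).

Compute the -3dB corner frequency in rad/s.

Corner frequency = 1/τ = 1/0.0186 = 53.763 rad/s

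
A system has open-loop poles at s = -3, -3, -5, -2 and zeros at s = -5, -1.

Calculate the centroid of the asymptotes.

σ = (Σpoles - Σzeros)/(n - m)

σ = (Σpoles - Σzeros)/(n - m) = (-13 - (-6))/(4 - 2) = -7/2 = -3.5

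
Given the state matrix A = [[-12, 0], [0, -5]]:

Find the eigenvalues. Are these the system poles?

For diagonal matrix, eigenvalues are diagonal entries: λ₁ = -12, λ₂ = -5. Eigenvalues of A = system poles.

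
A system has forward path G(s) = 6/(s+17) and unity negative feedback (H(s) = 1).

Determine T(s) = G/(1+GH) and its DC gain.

T(s) = G/(1+GH) = [6/(s+17)] / [1 + 6/(s+17)] = 6/(s+17+6) = 6/(s+23). DC gain = 6/23 = 0.2609.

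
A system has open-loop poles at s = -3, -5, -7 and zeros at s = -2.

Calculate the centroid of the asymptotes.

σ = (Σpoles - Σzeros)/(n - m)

σ = (Σpoles - Σzeros)/(n - m) = (-15 - (-2))/(3 - 1) = -13/2 = -6.5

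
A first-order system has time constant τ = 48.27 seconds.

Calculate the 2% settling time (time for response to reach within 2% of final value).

For first-order system, 2% settling time ≈ 4τ = 4 × 48.27 = 193.08 s.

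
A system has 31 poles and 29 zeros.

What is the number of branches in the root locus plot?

Root locus has n branches where n = number of poles = 31.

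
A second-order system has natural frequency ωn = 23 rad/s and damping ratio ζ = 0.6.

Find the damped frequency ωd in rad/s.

ωd = ωn√(1 - ζ²) = 23√(1 - 0.6²) = 18.4 rad/s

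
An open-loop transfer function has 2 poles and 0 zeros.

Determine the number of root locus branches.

Root locus has n branches where n = number of poles = 2.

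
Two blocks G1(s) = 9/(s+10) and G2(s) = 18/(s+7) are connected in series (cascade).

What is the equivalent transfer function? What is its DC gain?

Series: multiply transfer functions. G_eq = 9/(s+10) × 18/(s+7) = 162/((s+10)(s+7)). DC gain = 162/(10×7) = 2.3143.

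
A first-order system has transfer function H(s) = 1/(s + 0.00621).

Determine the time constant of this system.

For H(s) = 1/(s + 1/τ), the pole is at -1/τ = -0.00621, so τ = 1/0.00621 = 161 s.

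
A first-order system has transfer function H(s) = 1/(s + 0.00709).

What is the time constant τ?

For H(s) = 1/(s + 1/τ), the pole is at -1/τ = -0.00709, so τ = 1/0.00709 = 141 s.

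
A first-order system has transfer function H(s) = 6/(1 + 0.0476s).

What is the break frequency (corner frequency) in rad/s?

Corner frequency = 1/τ = 1/0.0476 = 21.008 rad/s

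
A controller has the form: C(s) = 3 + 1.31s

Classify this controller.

This is a Proportional-Derivative (PD) controller.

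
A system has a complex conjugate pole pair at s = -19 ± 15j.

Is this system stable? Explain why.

Real part of poles is -19 (< 0, left half-plane). Stable.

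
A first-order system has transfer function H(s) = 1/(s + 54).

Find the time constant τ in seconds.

For H(s) = 1/(s + 1/τ), the pole is at -1/τ = -54, so τ = 1/54 = 0.0185 s.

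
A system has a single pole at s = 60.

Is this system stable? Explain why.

Pole at s = 60 is in the right half-plane. Unstable.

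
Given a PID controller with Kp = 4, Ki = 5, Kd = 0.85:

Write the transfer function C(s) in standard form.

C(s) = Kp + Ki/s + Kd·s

Substituting values: C(s) = 4 + 5/s + 0.85s = (0.85s² + 4s + 5)/s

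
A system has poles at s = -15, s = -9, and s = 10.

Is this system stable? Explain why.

Pole(s) at s = 10 are not in the left half-plane. System is unstable.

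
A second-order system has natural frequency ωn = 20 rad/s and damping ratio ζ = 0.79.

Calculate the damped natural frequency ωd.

ωd = ωn√(1 - ζ²) = 20√(1 - 0.79²) = 12.26 rad/s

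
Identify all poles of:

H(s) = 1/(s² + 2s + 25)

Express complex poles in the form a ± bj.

Discriminant = 2² - 4×1×25 = 4 - 100 = -96 < 0, so the poles are a complex conjugate pair s = (-2 ± j√96)/(2×1). Real part = -2/(2×1) = -2/2 = -1; imaginary part = ±√96/(2×1) ≈ 4.8990. Poles: s = -1 ± 4.8990j.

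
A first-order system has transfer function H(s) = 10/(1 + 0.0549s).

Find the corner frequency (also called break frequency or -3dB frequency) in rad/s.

Corner frequency = 1/τ = 1/0.0549 = 18.215 rad/s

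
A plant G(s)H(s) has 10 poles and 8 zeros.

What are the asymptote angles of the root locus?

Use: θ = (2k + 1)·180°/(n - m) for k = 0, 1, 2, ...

n - m = 10 - 8 = 2. Angles: θk = (2k + 1)·180°/2 = 90°, 270°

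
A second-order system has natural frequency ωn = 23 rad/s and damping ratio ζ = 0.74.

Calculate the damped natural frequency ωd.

ωd = ωn√(1 - ζ²) = 23√(1 - 0.74²) = 15.47 rad/s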